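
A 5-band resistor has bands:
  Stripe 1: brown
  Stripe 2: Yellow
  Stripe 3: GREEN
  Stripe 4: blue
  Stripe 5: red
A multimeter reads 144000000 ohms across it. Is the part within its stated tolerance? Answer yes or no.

yes

Brown → 1 (first significant figure)
Yellow → 4 (second significant figure)
Green → 5 (third significant figure)
Blue → ×10^6 multiplier
Red → ±2% tolerance
145 × 1000000 = 145000000 Ω
Allowed range: 142100000 Ω to 147900000 Ω.
144000000 ohms lies inside that range.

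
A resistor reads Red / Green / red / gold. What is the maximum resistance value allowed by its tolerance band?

Red → 2 (first significant figure)
Green → 5 (second significant figure)
Red → ×10^2 multiplier
Gold → ±5% tolerance
25 × 100 = 2500 Ω
Maximum = 2500 × (1 + 5/100) = 2625 Ω.

2625 Ω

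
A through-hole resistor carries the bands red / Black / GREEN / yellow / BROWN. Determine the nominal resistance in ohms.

2050000 Ω

Red → 2 (first significant figure)
Black → 0 (second significant figure)
Green → 5 (third significant figure)
Yellow → ×10^4 multiplier
205 × 10000 = 2050000 Ω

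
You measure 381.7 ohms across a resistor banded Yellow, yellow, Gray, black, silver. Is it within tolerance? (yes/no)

Yellow → 4 (first significant figure)
Yellow → 4 (second significant figure)
Grey → 8 (third significant figure)
Black → ×1 multiplier
Silver → ±10% tolerance
448 × 1 = 448 Ω
Allowed range: 403.2 Ω to 492.8 Ω.
381.7 ohms lies outside that range.

no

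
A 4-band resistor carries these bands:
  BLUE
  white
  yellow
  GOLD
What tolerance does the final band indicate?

The last band, gold, is the tolerance band.
Gold corresponds to ±5%.

±5%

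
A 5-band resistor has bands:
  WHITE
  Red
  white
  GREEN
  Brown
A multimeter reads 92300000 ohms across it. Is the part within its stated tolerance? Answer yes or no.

White → 9 (first significant figure)
Red → 2 (second significant figure)
White → 9 (third significant figure)
Green → ×10^5 multiplier
Brown → ±1% tolerance
929 × 100000 = 92900000 Ω
Allowed range: 91971000 Ω to 93829000 Ω.
92300000 ohms lies inside that range.

yes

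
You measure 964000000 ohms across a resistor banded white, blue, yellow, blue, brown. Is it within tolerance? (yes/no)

yes

White → 9 (first significant figure)
Blue → 6 (second significant figure)
Yellow → 4 (third significant figure)
Blue → ×10^6 multiplier
Brown → ±1% tolerance
964 × 1000000 = 964000000 Ω
Allowed range: 954360000 Ω to 973640000 Ω.
964000000 ohms lies inside that range.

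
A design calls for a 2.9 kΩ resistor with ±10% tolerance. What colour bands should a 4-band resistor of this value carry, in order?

red, white, red, silver

2900 Ω = 29 × 10^2.
2 → red
9 → white
Multiplier 10^2 → red.
±10% tolerance → silver.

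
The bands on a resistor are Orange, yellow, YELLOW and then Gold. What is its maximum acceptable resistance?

Orange → 3 (first significant figure)
Yellow → 4 (second significant figure)
Yellow → ×10^4 multiplier
Gold → ±5% tolerance
34 × 10000 = 340000 Ω
Maximum = 340000 × (1 + 5/100) = 357000 Ω.

357000 Ω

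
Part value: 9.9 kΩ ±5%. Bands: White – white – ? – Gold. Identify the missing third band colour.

9900 Ω = 99 × 10^2.
The third band is the multiplier, 10^2, which is red.

red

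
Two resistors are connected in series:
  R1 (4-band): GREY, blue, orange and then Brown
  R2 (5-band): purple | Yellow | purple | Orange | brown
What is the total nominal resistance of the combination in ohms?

833000 Ω

R1: grey, blue → 86; orange ×10^3 → 86000 Ω.
R2: violet, yellow, violet → 747; orange ×10^3 → 747000 Ω.
Series: 86000 + 747000 = 833000 Ω.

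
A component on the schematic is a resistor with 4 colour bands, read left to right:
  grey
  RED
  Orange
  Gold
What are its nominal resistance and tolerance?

82000 Ω ±5%

Grey → 8 (first significant figure)
Red → 2 (second significant figure)
Orange → ×10^3 multiplier
Gold → ±5% tolerance
82 × 1000 = 82000 Ω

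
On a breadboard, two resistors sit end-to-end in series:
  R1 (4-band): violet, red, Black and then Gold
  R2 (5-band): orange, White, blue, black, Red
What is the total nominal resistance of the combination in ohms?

468 Ω

R1: violet, red → 72; black ×1 → 72 Ω.
R2: orange, white, blue → 396; black ×1 → 396 Ω.
Series: 72 + 396 = 468 Ω.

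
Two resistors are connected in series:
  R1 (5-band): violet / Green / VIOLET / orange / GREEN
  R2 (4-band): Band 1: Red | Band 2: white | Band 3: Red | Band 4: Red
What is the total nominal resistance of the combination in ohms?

759900 Ω

R1: violet, green, violet → 757; orange ×10^3 → 757000 Ω.
R2: red, white → 29; red ×10^2 → 2900 Ω.
Series: 757000 + 2900 = 759900 Ω.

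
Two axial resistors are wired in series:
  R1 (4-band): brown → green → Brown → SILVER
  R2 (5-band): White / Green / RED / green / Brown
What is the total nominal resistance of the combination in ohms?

R1: brown, green → 15; brown ×10 → 150 Ω.
R2: white, green, red → 952; green ×10^5 → 95200000 Ω.
Series: 150 + 95200000 = 95200150 Ω.

95200150 Ω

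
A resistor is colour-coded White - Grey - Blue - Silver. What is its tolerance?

The last band, silver, is the tolerance band.
Silver corresponds to ±10%.

±10%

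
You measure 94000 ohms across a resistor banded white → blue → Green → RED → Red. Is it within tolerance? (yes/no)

White → 9 (first significant figure)
Blue → 6 (second significant figure)
Green → 5 (third significant figure)
Red → ×10^2 multiplier
Red → ±2% tolerance
965 × 100 = 96500 Ω
Allowed range: 94570 Ω to 98430 Ω.
94000 ohms lies outside that range.

no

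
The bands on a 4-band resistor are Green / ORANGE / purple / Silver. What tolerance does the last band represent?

±10%

The last band, silver, is the tolerance band.
Silver corresponds to ±10%.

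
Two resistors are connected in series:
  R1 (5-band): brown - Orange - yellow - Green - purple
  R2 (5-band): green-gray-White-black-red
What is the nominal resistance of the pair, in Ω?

13400589 Ω

R1: brown, orange, yellow → 134; green ×10^5 → 13400000 Ω.
R2: green, grey, white → 589; black ×1 → 589 Ω.
Series: 13400000 + 589 = 13400589 Ω.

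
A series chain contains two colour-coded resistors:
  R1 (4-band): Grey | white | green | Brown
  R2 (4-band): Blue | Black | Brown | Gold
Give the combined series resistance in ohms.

R1: grey, white → 89; green ×10^5 → 8900000 Ω.
R2: blue, black → 60; brown ×10 → 600 Ω.
Series: 8900000 + 600 = 8900600 Ω.

8900600 Ω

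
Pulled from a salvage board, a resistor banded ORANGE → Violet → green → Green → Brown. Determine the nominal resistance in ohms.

Orange → 3 (first significant figure)
Violet → 7 (second significant figure)
Green → 5 (third significant figure)
Green → ×10^5 multiplier
375 × 100000 = 37500000 Ω

37500000 Ω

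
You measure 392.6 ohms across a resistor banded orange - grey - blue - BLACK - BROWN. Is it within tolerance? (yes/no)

Orange → 3 (first significant figure)
Grey → 8 (second significant figure)
Blue → 6 (third significant figure)
Black → ×1 multiplier
Brown → ±1% tolerance
386 × 1 = 386 Ω
Allowed range: 382.14 Ω to 389.86 Ω.
392.6 ohms lies outside that range.

no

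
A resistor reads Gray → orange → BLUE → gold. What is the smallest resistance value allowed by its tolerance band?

Grey → 8 (first significant figure)
Orange → 3 (second significant figure)
Blue → ×10^6 multiplier
Gold → ±5% tolerance
83 × 1000000 = 83000000 Ω
Smallest = 83000000 × (1 − 5/100) = 78850000 Ω.

78850000 Ω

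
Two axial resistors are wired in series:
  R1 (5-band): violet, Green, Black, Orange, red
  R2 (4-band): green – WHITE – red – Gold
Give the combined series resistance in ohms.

R1: violet, green, black → 750; orange ×10^3 → 750000 Ω.
R2: green, white → 59; red ×10^2 → 5900 Ω.
Series: 750000 + 5900 = 755900 Ω.

755900 Ω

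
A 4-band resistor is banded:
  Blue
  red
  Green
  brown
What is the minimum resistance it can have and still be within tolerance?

Blue → 6 (first significant figure)
Red → 2 (second significant figure)
Green → ×10^5 multiplier
Brown → ±1% tolerance
62 × 100000 = 6200000 Ω
Minimum = 6200000 × (1 − 1/100) = 6138000 Ω.

6138000 Ω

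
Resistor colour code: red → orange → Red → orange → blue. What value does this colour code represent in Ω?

Red → 2 (first significant figure)
Orange → 3 (second significant figure)
Red → 2 (third significant figure)
Orange → ×10^3 multiplier
232 × 1000 = 232000 Ω

232000 Ω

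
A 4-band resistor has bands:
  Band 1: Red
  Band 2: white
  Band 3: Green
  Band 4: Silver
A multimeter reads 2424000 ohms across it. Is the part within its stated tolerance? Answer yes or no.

Red → 2 (first significant figure)
White → 9 (second significant figure)
Green → ×10^5 multiplier
Silver → ±10% tolerance
29 × 100000 = 2900000 Ω
Allowed range: 2610000 Ω to 3190000 Ω.
2424000 ohms lies outside that range.

no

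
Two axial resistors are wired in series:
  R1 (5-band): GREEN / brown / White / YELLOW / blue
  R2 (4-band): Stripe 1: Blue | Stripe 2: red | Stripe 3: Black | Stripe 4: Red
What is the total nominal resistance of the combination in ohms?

5190062 Ω

R1: green, brown, white → 519; yellow ×10^4 → 5190000 Ω.
R2: blue, red → 62; black ×1 → 62 Ω.
Series: 5190000 + 62 = 5190062 Ω.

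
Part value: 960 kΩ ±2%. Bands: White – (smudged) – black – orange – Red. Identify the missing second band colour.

blue

960000 Ω = 960 × 10^3.
The second band gives digit 6 of the significand, and 6 is blue.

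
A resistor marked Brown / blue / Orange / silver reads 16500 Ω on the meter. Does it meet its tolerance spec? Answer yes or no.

Brown → 1 (first significant figure)
Blue → 6 (second significant figure)
Orange → ×10^3 multiplier
Silver → ±10% tolerance
16 × 1000 = 16000 Ω
Allowed range: 14400 Ω to 17600 Ω.
16500 Ω lies inside that range.

yes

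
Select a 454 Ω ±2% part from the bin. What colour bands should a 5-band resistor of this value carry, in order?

yellow, green, yellow, black, red

454 Ω = 454 × 10^0.
4 → yellow
5 → green
4 → yellow
Multiplier 10^0 → black.
±2% tolerance → red.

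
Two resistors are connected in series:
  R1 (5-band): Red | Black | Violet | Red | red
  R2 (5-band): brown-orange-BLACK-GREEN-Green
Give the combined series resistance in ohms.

13020700 Ω

R1: red, black, violet → 207; red ×10^2 → 20700 Ω.
R2: brown, orange, black → 130; green ×10^5 → 13000000 Ω.
Series: 20700 + 13000000 = 13020700 Ω.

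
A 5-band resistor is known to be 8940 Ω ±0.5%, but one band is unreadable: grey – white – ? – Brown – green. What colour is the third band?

8940 Ω = 894 × 10^1.
The third band gives digit 4 of the significand, and 4 is yellow.

yellow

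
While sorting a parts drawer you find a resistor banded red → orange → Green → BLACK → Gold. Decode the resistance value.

235 Ω

Red → 2 (first significant figure)
Orange → 3 (second significant figure)
Green → 5 (third significant figure)
Black → ×1 multiplier
235 × 1 = 235 Ω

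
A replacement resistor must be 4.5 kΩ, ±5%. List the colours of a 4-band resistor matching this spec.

yellow, green, red, gold

4500 Ω = 45 × 10^2.
4 → yellow
5 → green
Multiplier 10^2 → red.
±5% tolerance → gold.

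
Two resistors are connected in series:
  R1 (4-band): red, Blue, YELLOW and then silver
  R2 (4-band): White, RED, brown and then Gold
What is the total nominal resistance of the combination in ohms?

R1: red, blue → 26; yellow ×10^4 → 260000 Ω.
R2: white, red → 92; brown ×10 → 920 Ω.
Series: 260000 + 920 = 260920 Ω.

260920 Ω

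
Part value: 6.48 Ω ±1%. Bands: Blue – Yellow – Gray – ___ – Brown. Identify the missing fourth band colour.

6.48 Ω = 648 × 10^-2.
The fourth band is the multiplier, 10^-2, which is silver.

silver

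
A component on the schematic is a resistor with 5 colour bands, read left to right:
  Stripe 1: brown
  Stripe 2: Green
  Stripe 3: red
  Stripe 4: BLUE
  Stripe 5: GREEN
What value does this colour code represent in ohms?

Brown → 1 (first significant figure)
Green → 5 (second significant figure)
Red → 2 (third significant figure)
Blue → ×10^6 multiplier
152 × 1000000 = 152000000 Ω

152000000 Ω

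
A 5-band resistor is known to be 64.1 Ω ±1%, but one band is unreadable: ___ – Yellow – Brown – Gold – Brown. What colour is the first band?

blue

64.1 Ω = 641 × 10^-1.
The first band gives digit 6 of the significand, and 6 is blue.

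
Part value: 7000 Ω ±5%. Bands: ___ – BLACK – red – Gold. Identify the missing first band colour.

violet

7000 Ω = 70 × 10^2.
The first band gives digit 7 of the significand, and 7 is violet.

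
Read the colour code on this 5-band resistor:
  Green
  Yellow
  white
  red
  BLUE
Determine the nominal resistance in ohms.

Green → 5 (first significant figure)
Yellow → 4 (second significant figure)
White → 9 (third significant figure)
Red → ×10^2 multiplier
549 × 100 = 54900 Ω

54900 Ω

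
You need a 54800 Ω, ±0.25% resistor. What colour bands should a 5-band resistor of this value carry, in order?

green, yellow, grey, red, blue

54800 Ω = 548 × 10^2.
5 → green
4 → yellow
8 → grey
Multiplier 10^2 → red.
±0.25% tolerance → blue.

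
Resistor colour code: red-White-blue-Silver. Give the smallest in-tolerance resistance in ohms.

Red → 2 (first significant figure)
White → 9 (second significant figure)
Blue → ×10^6 multiplier
Silver → ±10% tolerance
29 × 1000000 = 29000000 Ω
Smallest = 29000000 × (1 − 10/100) = 26100000 Ω.

26100000 Ω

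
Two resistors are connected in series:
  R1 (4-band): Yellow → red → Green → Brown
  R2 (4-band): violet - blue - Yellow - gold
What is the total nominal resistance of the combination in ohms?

4960000 Ω

R1: yellow, red → 42; green ×10^5 → 4200000 Ω.
R2: violet, blue → 76; yellow ×10^4 → 760000 Ω.
Series: 4200000 + 760000 = 4960000 Ω.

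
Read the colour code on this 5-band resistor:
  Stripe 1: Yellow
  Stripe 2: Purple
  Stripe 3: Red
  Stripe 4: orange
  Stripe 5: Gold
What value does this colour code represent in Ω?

Yellow → 4 (first significant figure)
Violet → 7 (second significant figure)
Red → 2 (third significant figure)
Orange → ×10^3 multiplier
472 × 1000 = 472000 Ω

472000 Ω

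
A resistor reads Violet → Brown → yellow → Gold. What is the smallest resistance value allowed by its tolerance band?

674500 Ω

Violet → 7 (first significant figure)
Brown → 1 (second significant figure)
Yellow → ×10^4 multiplier
Gold → ±5% tolerance
71 × 10000 = 710000 Ω
Smallest = 710000 × (1 − 5/100) = 674500 Ω.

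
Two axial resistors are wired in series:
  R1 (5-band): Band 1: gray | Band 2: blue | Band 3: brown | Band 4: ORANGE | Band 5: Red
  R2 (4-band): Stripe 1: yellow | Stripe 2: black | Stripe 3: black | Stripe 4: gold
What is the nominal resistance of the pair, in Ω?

861040 Ω

R1: grey, blue, brown → 861; orange ×10^3 → 861000 Ω.
R2: yellow, black → 40; black ×1 → 40 Ω.
Series: 861000 + 40 = 861040 Ω.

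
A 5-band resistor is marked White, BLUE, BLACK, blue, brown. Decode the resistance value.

960000000 Ω

White → 9 (first significant figure)
Blue → 6 (second significant figure)
Black → 0 (third significant figure)
Blue → ×10^6 multiplier
960 × 1000000 = 960000000 Ω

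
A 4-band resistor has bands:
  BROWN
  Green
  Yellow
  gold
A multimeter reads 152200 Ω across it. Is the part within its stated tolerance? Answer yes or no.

yes

Brown → 1 (first significant figure)
Green → 5 (second significant figure)
Yellow → ×10^4 multiplier
Gold → ±5% tolerance
15 × 10000 = 150000 Ω
Allowed range: 142500 Ω to 157500 Ω.
152200 Ω lies inside that range.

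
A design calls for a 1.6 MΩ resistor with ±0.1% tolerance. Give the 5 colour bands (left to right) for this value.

1600000 Ω = 160 × 10^4.
1 → brown
6 → blue
0 → black
Multiplier 10^4 → yellow.
±0.1% tolerance → violet.

brown, blue, black, yellow, violet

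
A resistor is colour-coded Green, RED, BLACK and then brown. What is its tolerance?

±1%

The last band, brown, is the tolerance band.
Brown corresponds to ±1%.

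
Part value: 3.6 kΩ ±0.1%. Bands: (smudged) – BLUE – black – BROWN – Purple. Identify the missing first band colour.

3600 Ω = 360 × 10^1.
The first band gives digit 3 of the significand, and 3 is orange.

orange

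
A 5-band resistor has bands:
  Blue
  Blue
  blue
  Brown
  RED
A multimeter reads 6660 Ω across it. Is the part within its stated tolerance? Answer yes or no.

yes

Blue → 6 (first significant figure)
Blue → 6 (second significant figure)
Blue → 6 (third significant figure)
Brown → ×10 multiplier
Red → ±2% tolerance
666 × 10 = 6660 Ω
Allowed range: 6526.8 Ω to 6793.2 Ω.
6660 Ω lies inside that range.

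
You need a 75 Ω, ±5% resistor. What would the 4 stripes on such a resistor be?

violet, green, black, gold

75 Ω = 75 × 10^0.
7 → violet
5 → green
Multiplier 10^0 → black.
±5% tolerance → gold.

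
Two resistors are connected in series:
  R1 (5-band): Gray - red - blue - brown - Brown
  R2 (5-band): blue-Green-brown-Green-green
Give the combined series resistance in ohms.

65108260 Ω

R1: grey, red, blue → 826; brown ×10 → 8260 Ω.
R2: blue, green, brown → 651; green ×10^5 → 65100000 Ω.
Series: 8260 + 65100000 = 65108260 Ω.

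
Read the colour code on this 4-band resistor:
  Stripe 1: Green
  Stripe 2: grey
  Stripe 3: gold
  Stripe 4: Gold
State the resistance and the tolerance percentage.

5.8 Ω ±5%

Green → 5 (first significant figure)
Grey → 8 (second significant figure)
Gold → ×0.1 multiplier
Gold → ±5% tolerance
58 × 0.1 = 5.8 Ω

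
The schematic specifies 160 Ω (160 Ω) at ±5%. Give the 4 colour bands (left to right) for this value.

brown, blue, brown, gold

160 Ω = 16 × 10^1.
1 → brown
6 → blue
Multiplier 10^1 → brown.
±5% tolerance → gold.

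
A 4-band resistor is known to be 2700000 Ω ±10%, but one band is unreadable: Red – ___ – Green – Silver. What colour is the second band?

violet

2700000 Ω = 27 × 10^5.
The second band gives digit 7 of the significand, and 7 is violet.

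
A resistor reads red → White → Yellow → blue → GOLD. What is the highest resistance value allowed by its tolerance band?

308700000 Ω

Red → 2 (first significant figure)
White → 9 (second significant figure)
Yellow → 4 (third significant figure)
Blue → ×10^6 multiplier
Gold → ±5% tolerance
294 × 1000000 = 294000000 Ω
Highest = 294000000 × (1 + 5/100) = 308700000 Ω.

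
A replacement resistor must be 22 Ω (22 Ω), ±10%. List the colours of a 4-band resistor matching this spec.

22 Ω = 22 × 10^0.
2 → red
2 → red
Multiplier 10^0 → black.
±10% tolerance → silver.

red, red, black, silver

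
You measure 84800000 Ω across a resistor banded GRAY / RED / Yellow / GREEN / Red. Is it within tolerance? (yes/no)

Grey → 8 (first significant figure)
Red → 2 (second significant figure)
Yellow → 4 (third significant figure)
Green → ×10^5 multiplier
Red → ±2% tolerance
824 × 100000 = 82400000 Ω
Allowed range: 80752000 Ω to 84048000 Ω.
84800000 Ω lies outside that range.

no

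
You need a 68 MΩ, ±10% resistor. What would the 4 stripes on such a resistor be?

68000000 Ω = 68 × 10^6.
6 → blue
8 → grey
Multiplier 10^6 → blue.
±10% tolerance → silver.

blue, grey, blue, silver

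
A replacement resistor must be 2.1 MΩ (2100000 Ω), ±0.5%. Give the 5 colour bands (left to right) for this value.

2100000 Ω = 210 × 10^4.
2 → red
1 → brown
0 → black
Multiplier 10^4 → yellow.
±0.5% tolerance → green.

red, brown, black, yellow, green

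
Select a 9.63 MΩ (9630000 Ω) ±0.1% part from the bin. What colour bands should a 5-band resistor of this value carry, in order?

9630000 Ω = 963 × 10^4.
9 → white
6 → blue
3 → orange
Multiplier 10^4 → yellow.
±0.1% tolerance → violet.

white, blue, orange, yellow, violet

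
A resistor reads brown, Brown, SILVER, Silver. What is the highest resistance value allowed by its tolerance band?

0.121 Ω

Brown → 1 (first significant figure)
Brown → 1 (second significant figure)
Silver → ×0.01 multiplier
Silver → ±10% tolerance
11 × 0.01 = 0.11 Ω
Highest = 0.11 × (1 + 10/100) = 0.121 Ω.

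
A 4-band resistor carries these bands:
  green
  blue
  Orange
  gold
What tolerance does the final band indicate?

The last band, gold, is the tolerance band.
Gold corresponds to ±5%.

±5%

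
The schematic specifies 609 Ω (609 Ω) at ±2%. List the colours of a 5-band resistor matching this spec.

609 Ω = 609 × 10^0.
6 → blue
0 → black
9 → white
Multiplier 10^0 → black.
±2% tolerance → red.

blue, black, white, black, red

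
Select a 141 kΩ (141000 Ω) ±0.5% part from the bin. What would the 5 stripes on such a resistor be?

brown, yellow, brown, orange, green

141000 Ω = 141 × 10^3.
1 → brown
4 → yellow
1 → brown
Multiplier 10^3 → orange.
±0.5% tolerance → green.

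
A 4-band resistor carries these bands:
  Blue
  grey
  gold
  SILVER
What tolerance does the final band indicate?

±10%

The last band, silver, is the tolerance band.
Silver corresponds to ±10%.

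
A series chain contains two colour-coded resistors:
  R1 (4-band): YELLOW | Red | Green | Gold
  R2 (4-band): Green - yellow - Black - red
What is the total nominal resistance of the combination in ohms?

R1: yellow, red → 42; green ×10^5 → 4200000 Ω.
R2: green, yellow → 54; black ×1 → 54 Ω.
Series: 4200000 + 54 = 4200054 Ω.

4200054 Ω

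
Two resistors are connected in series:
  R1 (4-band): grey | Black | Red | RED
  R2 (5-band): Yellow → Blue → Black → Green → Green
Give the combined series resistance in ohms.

R1: grey, black → 80; red ×10^2 → 8000 Ω.
R2: yellow, blue, black → 460; green ×10^5 → 46000000 Ω.
Series: 8000 + 46000000 = 46008000 Ω.

46008000 Ω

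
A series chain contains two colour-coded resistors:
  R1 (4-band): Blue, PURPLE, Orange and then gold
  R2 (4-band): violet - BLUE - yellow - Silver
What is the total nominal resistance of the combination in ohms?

827000 Ω

R1: blue, violet → 67; orange ×10^3 → 67000 Ω.
R2: violet, blue → 76; yellow ×10^4 → 760000 Ω.
Series: 67000 + 760000 = 827000 Ω.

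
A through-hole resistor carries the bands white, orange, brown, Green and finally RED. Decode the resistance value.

White → 9 (first significant figure)
Orange → 3 (second significant figure)
Brown → 1 (third significant figure)
Green → ×10^5 multiplier
931 × 100000 = 93100000 Ω

93100000 Ω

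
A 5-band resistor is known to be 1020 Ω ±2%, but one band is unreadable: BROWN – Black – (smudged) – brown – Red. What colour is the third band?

1020 Ω = 102 × 10^1.
The third band gives digit 2 of the significand, and 2 is red.

red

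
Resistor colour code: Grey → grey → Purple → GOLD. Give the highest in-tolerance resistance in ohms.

Grey → 8 (first significant figure)
Grey → 8 (second significant figure)
Violet → ×10^7 multiplier
Gold → ±5% tolerance
88 × 10000000 = 880000000 Ω
Highest = 880000000 × (1 + 5/100) = 924000000 Ω.

924000000 Ω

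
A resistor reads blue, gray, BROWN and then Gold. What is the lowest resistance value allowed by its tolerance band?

Blue → 6 (first significant figure)
Grey → 8 (second significant figure)
Brown → ×10 multiplier
Gold → ±5% tolerance
68 × 10 = 680 Ω
Lowest = 680 × (1 − 5/100) = 646 Ω.

646 Ω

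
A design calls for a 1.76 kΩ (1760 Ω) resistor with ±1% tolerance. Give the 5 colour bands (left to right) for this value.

1760 Ω = 176 × 10^1.
1 → brown
7 → violet
6 → blue
Multiplier 10^1 → brown.
±1% tolerance → brown.

brown, violet, blue, brown, brown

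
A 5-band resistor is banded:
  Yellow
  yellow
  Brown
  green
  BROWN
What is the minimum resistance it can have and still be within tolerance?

43659000 Ω

Yellow → 4 (first significant figure)
Yellow → 4 (second significant figure)
Brown → 1 (third significant figure)
Green → ×10^5 multiplier
Brown → ±1% tolerance
441 × 100000 = 44100000 Ω
Minimum = 44100000 × (1 − 1/100) = 43659000 Ω.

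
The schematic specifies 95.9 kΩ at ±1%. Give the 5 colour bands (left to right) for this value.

95900 Ω = 959 × 10^2.
9 → white
5 → green
9 → white
Multiplier 10^2 → red.
±1% tolerance → brown.

white, green, white, red, brown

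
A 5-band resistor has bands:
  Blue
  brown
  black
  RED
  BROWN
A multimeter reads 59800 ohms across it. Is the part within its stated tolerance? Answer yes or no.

no

Blue → 6 (first significant figure)
Brown → 1 (second significant figure)
Black → 0 (third significant figure)
Red → ×10^2 multiplier
Brown → ±1% tolerance
610 × 100 = 61000 Ω
Allowed range: 60390 Ω to 61610 Ω.
59800 ohms lies outside that range.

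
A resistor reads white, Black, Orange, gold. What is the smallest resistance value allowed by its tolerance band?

85500 Ω

White → 9 (first significant figure)
Black → 0 (second significant figure)
Orange → ×10^3 multiplier
Gold → ±5% tolerance
90 × 1000 = 90000 Ω
Smallest = 90000 × (1 − 5/100) = 85500 Ω.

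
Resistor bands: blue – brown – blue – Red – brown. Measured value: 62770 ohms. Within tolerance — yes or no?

Blue → 6 (first significant figure)
Brown → 1 (second significant figure)
Blue → 6 (third significant figure)
Red → ×10^2 multiplier
Brown → ±1% tolerance
616 × 100 = 61600 Ω
Allowed range: 60984 Ω to 62216 Ω.
62770 ohms lies outside that range.

no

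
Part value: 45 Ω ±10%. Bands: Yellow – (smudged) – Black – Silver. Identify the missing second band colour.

45 Ω = 45 × 10^0.
The second band gives digit 5 of the significand, and 5 is green.

green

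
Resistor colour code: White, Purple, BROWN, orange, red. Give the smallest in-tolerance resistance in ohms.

White → 9 (first significant figure)
Violet → 7 (second significant figure)
Brown → 1 (third significant figure)
Orange → ×10^3 multiplier
Red → ±2% tolerance
971 × 1000 = 971000 Ω
Smallest = 971000 × (1 − 2/100) = 951580 Ω.

951580 Ω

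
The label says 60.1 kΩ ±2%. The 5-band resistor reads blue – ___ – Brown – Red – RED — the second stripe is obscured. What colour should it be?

60100 Ω = 601 × 10^2.
The second band gives digit 0 of the significand, and 0 is black.

black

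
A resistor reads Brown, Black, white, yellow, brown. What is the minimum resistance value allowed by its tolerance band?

1079100 Ω

Brown → 1 (first significant figure)
Black → 0 (second significant figure)
White → 9 (third significant figure)
Yellow → ×10^4 multiplier
Brown → ±1% tolerance
109 × 10000 = 1090000 Ω
Minimum = 1090000 × (1 − 1/100) = 1079100 Ω.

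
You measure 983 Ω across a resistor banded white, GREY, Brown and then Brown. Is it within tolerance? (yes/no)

yes

White → 9 (first significant figure)
Grey → 8 (second significant figure)
Brown → ×10 multiplier
Brown → ±1% tolerance
98 × 10 = 980 Ω
Allowed range: 970.2 Ω to 989.8 Ω.
983 Ω lies inside that range.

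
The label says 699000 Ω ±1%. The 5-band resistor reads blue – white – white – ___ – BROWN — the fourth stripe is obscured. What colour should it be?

699000 Ω = 699 × 10^3.
The fourth band is the multiplier, 10^3, which is orange.

orange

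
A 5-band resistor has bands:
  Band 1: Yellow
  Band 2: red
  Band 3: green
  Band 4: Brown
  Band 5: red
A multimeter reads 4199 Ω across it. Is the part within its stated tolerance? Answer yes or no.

Yellow → 4 (first significant figure)
Red → 2 (second significant figure)
Green → 5 (third significant figure)
Brown → ×10 multiplier
Red → ±2% tolerance
425 × 10 = 4250 Ω
Allowed range: 4165 Ω to 4335 Ω.
4199 Ω lies inside that range.

yes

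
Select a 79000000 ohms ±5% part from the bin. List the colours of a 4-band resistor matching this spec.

79000000 Ω = 79 × 10^6.
7 → violet
9 → white
Multiplier 10^6 → blue.
±5% tolerance → gold.

violet, white, blue, gold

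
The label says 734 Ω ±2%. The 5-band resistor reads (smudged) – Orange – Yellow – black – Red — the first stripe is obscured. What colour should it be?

734 Ω = 734 × 10^0.
The first band gives digit 7 of the significand, and 7 is violet.

violet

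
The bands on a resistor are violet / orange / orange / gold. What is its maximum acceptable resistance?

Violet → 7 (first significant figure)
Orange → 3 (second significant figure)
Orange → ×10^3 multiplier
Gold → ±5% tolerance
73 × 1000 = 73000 Ω
Maximum = 73000 × (1 + 5/100) = 76650 Ω.

76650 Ω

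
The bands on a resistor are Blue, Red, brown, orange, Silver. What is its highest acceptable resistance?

683100 Ω

Blue → 6 (first significant figure)
Red → 2 (second significant figure)
Brown → 1 (third significant figure)
Orange → ×10^3 multiplier
Silver → ±10% tolerance
621 × 1000 = 621000 Ω
Highest = 621000 × (1 + 10/100) = 683100 Ω.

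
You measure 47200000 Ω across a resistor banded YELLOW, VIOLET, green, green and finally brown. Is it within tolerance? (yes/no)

yes

Yellow → 4 (first significant figure)
Violet → 7 (second significant figure)
Green → 5 (third significant figure)
Green → ×10^5 multiplier
Brown → ±1% tolerance
475 × 100000 = 47500000 Ω
Allowed range: 47025000 Ω to 47975000 Ω.
47200000 Ω lies inside that range.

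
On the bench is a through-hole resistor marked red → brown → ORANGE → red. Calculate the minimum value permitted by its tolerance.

20580 Ω

Red → 2 (first significant figure)
Brown → 1 (second significant figure)
Orange → ×10^3 multiplier
Red → ±2% tolerance
21 × 1000 = 21000 Ω
Minimum = 21000 × (1 − 2/100) = 20580 Ω.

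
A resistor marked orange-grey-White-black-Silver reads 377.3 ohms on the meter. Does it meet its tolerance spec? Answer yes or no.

yes

Orange → 3 (first significant figure)
Grey → 8 (second significant figure)
White → 9 (third significant figure)
Black → ×1 multiplier
Silver → ±10% tolerance
389 × 1 = 389 Ω
Allowed range: 350.1 Ω to 427.9 Ω.
377.3 ohms lies inside that range.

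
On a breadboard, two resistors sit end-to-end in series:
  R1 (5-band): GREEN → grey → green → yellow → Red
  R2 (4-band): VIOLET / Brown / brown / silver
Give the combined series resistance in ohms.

5850710 Ω

R1: green, grey, green → 585; yellow ×10^4 → 5850000 Ω.
R2: violet, brown → 71; brown ×10 → 710 Ω.
Series: 5850000 + 710 = 5850710 Ω.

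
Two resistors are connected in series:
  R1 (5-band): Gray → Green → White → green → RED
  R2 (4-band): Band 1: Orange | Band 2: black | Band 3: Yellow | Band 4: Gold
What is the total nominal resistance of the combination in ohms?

R1: grey, green, white → 859; green ×10^5 → 85900000 Ω.
R2: orange, black → 30; yellow ×10^4 → 300000 Ω.
Series: 85900000 + 300000 = 86200000 Ω.

86200000 Ω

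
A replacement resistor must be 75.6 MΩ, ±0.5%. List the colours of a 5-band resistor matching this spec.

75600000 Ω = 756 × 10^5.
7 → violet
5 → green
6 → blue
Multiplier 10^5 → green.
±0.5% tolerance → green.

violet, green, blue, green, green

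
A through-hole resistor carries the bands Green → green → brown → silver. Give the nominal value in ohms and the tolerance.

Green → 5 (first significant figure)
Green → 5 (second significant figure)
Brown → ×10 multiplier
Silver → ±10% tolerance
55 × 10 = 550 Ω

550 Ω ±10%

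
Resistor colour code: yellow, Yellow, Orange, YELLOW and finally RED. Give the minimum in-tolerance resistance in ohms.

Yellow → 4 (first significant figure)
Yellow → 4 (second significant figure)
Orange → 3 (third significant figure)
Yellow → ×10^4 multiplier
Red → ±2% tolerance
443 × 10000 = 4430000 Ω
Minimum = 4430000 × (1 − 2/100) = 4341400 Ω.

4341400 Ω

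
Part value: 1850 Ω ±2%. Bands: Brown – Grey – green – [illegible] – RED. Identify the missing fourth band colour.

1850 Ω = 185 × 10^1.
The fourth band is the multiplier, 10^1, which is brown.

brown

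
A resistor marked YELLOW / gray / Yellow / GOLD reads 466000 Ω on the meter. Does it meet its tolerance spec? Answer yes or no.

Yellow → 4 (first significant figure)
Grey → 8 (second significant figure)
Yellow → ×10^4 multiplier
Gold → ±5% tolerance
48 × 10000 = 480000 Ω
Allowed range: 456000 Ω to 504000 Ω.
466000 Ω lies inside that range.

yes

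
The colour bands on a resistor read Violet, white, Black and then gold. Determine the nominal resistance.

Violet → 7 (first significant figure)
White → 9 (second significant figure)
Black → ×1 multiplier
79 × 1 = 79 Ω

79 Ω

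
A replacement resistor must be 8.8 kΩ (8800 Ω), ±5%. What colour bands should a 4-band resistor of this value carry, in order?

8800 Ω = 88 × 10^2.
8 → grey
8 → grey
Multiplier 10^2 → red.
±5% tolerance → gold.

grey, grey, red, gold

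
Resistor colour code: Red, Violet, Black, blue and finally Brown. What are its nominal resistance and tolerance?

Red → 2 (first significant figure)
Violet → 7 (second significant figure)
Black → 0 (third significant figure)
Blue → ×10^6 multiplier
Brown → ±1% tolerance
270 × 1000000 = 270000000 Ω

270000000 Ω ±1%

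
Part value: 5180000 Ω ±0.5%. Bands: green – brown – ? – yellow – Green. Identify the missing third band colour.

grey

5180000 Ω = 518 × 10^4.
The third band gives digit 8 of the significand, and 8 is grey.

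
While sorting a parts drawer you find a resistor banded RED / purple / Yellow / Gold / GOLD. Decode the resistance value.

Red → 2 (first significant figure)
Violet → 7 (second significant figure)
Yellow → 4 (third significant figure)
Gold → ×0.1 multiplier
274 × 0.1 = 27.4 Ω

27.4 Ω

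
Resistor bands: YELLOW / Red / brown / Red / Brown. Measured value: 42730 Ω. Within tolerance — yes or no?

Yellow → 4 (first significant figure)
Red → 2 (second significant figure)
Brown → 1 (third significant figure)
Red → ×10^2 multiplier
Brown → ±1% tolerance
421 × 100 = 42100 Ω
Allowed range: 41679 Ω to 42521 Ω.
42730 Ω lies outside that range.

no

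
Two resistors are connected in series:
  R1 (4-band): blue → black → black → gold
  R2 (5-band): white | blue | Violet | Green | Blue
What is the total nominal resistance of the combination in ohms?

96700060 Ω

R1: blue, black → 60; black ×1 → 60 Ω.
R2: white, blue, violet → 967; green ×10^5 → 96700000 Ω.
Series: 60 + 96700000 = 96700060 Ω.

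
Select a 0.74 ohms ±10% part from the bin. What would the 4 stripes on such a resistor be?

violet, yellow, silver, silver

0.74 Ω = 74 × 10^-2.
7 → violet
4 → yellow
Multiplier 10^-2 → silver.
±10% tolerance → silver.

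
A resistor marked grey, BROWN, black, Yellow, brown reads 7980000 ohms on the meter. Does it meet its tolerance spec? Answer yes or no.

Grey → 8 (first significant figure)
Brown → 1 (second significant figure)
Black → 0 (third significant figure)
Yellow → ×10^4 multiplier
Brown → ±1% tolerance
810 × 10000 = 8100000 Ω
Allowed range: 8019000 Ω to 8181000 Ω.
7980000 ohms lies outside that range.

no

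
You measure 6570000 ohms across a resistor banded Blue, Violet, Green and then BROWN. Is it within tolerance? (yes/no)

Blue → 6 (first significant figure)
Violet → 7 (second significant figure)
Green → ×10^5 multiplier
Brown → ±1% tolerance
67 × 100000 = 6700000 Ω
Allowed range: 6633000 Ω to 6767000 Ω.
6570000 ohms lies outside that range.

no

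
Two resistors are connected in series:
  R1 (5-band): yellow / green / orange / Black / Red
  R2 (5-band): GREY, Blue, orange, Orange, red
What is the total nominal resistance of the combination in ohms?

R1: yellow, green, orange → 453; black ×1 → 453 Ω.
R2: grey, blue, orange → 863; orange ×10^3 → 863000 Ω.
Series: 453 + 863000 = 863453 Ω.

863453 Ω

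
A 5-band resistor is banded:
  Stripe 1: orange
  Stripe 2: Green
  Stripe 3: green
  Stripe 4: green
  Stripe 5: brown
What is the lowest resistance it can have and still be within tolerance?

35145000 Ω

Orange → 3 (first significant figure)
Green → 5 (second significant figure)
Green → 5 (third significant figure)
Green → ×10^5 multiplier
Brown → ±1% tolerance
355 × 100000 = 35500000 Ω
Lowest = 35500000 × (1 − 1/100) = 35145000 Ω.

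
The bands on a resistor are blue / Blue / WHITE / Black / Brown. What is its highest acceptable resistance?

675.69 Ω

Blue → 6 (first significant figure)
Blue → 6 (second significant figure)
White → 9 (third significant figure)
Black → ×1 multiplier
Brown → ±1% tolerance
669 × 1 = 669 Ω
Highest = 669 × (1 + 1/100) = 675.69 Ω.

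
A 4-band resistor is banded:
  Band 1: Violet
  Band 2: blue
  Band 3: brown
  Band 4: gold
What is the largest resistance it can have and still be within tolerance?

798 Ω

Violet → 7 (first significant figure)
Blue → 6 (second significant figure)
Brown → ×10 multiplier
Gold → ±5% tolerance
76 × 10 = 760 Ω
Largest = 760 × (1 + 5/100) = 798 Ω.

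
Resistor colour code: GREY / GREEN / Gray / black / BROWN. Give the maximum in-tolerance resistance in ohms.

866.58 Ω

Grey → 8 (first significant figure)
Green → 5 (second significant figure)
Grey → 8 (third significant figure)
Black → ×1 multiplier
Brown → ±1% tolerance
858 × 1 = 858 Ω
Maximum = 858 × (1 + 1/100) = 866.58 Ω.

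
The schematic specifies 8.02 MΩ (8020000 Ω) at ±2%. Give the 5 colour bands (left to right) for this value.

grey, black, red, yellow, red

8020000 Ω = 802 × 10^4.
8 → grey
0 → black
2 → red
Multiplier 10^4 → yellow.
±2% tolerance → red.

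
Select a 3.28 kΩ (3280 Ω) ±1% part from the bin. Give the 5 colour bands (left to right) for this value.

orange, red, grey, brown, brown

3280 Ω = 328 × 10^1.
3 → orange
2 → red
8 → grey
Multiplier 10^1 → brown.
±1% tolerance → brown.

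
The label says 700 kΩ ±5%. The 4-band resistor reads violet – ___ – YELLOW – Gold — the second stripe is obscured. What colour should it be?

700000 Ω = 70 × 10^4.
The second band gives digit 0 of the significand, and 0 is black.

black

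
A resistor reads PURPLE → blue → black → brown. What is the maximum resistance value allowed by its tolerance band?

Violet → 7 (first significant figure)
Blue → 6 (second significant figure)
Black → ×1 multiplier
Brown → ±1% tolerance
76 × 1 = 76 Ω
Maximum = 76 × (1 + 1/100) = 76.76 Ω.

76.76 Ω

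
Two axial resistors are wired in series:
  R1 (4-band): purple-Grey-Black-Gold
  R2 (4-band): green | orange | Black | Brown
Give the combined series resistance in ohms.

R1: violet, grey → 78; black ×1 → 78 Ω.
R2: green, orange → 53; black ×1 → 53 Ω.
Series: 78 + 53 = 131 Ω.

131 Ω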